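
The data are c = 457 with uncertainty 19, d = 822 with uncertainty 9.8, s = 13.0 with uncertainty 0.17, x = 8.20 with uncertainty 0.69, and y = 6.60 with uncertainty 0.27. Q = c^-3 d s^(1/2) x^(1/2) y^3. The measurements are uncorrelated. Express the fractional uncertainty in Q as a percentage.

18.0%

Each factor contributes (exponent × relative error)² to (δQ/Q)²:
  (-3·δc/c)² = (-3×0.0416)² = 0.0156;  (1·δd/d)² = (1×0.0119)² = 0.000142;  (½·δs/s)² = (0.5×0.0131)² = 4.28e-05;  (½·δx/x)² = (0.5×0.0841)² = 0.00177;  (3·δy/y)² = (3×0.0409)² = 0.0151
δQ/Q = √(0.0326) = 0.180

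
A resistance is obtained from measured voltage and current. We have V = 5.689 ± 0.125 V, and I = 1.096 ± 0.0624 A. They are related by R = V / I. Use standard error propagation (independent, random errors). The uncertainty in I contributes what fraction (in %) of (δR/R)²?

87.0%

(δR/R)² = (1·δV/V)² + (-1·δI/I)²
  V term: (1×0.0220)² = 0.000483
  I term: (-1×0.0569)² = 0.00324
Total = 0.00372. Share from I = 0.00324/0.00372 = 0.870.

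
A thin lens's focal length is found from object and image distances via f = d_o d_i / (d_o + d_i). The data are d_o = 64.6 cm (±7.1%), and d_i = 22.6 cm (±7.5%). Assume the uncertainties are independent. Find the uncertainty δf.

∂f/∂d_o = (d_i/(d_o+d_i))² = 0.0672;  ∂f/∂d_i = (d_o/(d_o+d_i))² = 0.549
δf = √((∂f/∂d_o · δd_o)² + (∂f/∂d_i · δd_i)²) = √(0.0949 + 0.865) = 0.980 cm

0.980 cm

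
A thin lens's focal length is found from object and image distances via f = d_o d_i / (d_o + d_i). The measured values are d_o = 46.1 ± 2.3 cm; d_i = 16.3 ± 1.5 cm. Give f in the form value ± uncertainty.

12.0 ± 0.834 cm

∂f/∂d_o = (d_i/(d_o+d_i))² = 0.0682;  ∂f/∂d_i = (d_o/(d_o+d_i))² = 0.546
δf = √((∂f/∂d_o · δd_o)² + (∂f/∂d_i · δd_i)²) = √(0.0246 + 0.670) = 0.834 cm
f = 12.0 cm.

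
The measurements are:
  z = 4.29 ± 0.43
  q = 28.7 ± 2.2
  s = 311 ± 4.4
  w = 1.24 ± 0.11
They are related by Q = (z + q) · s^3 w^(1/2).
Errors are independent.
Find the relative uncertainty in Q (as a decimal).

0.0916

Let u = z + q = 33.0. δu = √(δz² + δq²) = √(0.185 + 4.84) = 2.24, so δu/u = 0.0679.
Q is then a monomial in u, s, w:
δQ/Q = √((δu/u)² + (3·δs/s)² + (½·δw/w)²) = √(0.00462 + 0.00180 + 0.00197) = 0.0916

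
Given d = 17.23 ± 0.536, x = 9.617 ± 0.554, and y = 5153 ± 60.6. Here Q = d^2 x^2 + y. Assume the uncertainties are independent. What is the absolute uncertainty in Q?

3600

Let p = d^2·x^2 = 27460. δp/p = √((2·δd/d)² + (2·δx/x)²) = √(0.00387 + 0.0133) = 0.131, so δp = 3600.
Q = p + y: δQ = √(δp² + δy²) = √(1.29e+07 + 3670) = 3600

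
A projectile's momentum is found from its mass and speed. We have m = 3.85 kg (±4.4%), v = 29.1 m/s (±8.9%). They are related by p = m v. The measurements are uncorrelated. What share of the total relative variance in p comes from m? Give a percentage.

19.6%

(δp/p)² = (1·δm/m)² + (1·δv/v)²
  m term: (1×0.0440)² = 0.00194
  v term: (1×0.0890)² = 0.00792
Total = 0.00986. Share from m = 0.00194/0.00986 = 0.196.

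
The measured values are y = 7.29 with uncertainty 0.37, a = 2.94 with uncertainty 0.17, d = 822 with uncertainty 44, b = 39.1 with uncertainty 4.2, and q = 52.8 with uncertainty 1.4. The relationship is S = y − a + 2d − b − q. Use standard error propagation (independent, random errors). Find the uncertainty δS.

88.1

Sums and differences: (δS)² = Σ (cᵢ δxᵢ)².
  (δy)² = 0.137;  (δa)² = 0.0289;  (2·δd)² = 7740;  (δb)² = 17.6;  (δq)² = 1.96
δS = √(7760) = 88.1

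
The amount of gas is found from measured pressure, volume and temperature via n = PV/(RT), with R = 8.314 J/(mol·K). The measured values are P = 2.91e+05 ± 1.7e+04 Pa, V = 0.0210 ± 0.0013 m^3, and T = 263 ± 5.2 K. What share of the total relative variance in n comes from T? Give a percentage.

(δn/n)² = (1·δP/P)² + (1·δV/V)² + (-1·δT/T)²
  P term: (1×0.0584)² = 0.00341
  V term: (1×0.0619)² = 0.00383
  T term: (-1×0.0198)² = 0.000391
Total = 0.00764. Share from T = 0.000391/0.00764 = 0.0512.

5.12%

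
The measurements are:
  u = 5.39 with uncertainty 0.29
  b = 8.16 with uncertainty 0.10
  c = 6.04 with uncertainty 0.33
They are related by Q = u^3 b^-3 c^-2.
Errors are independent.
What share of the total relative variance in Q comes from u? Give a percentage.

66.2%

(δQ/Q)² = (3·δu/u)² + (-3·δb/b)² + (-2·δc/c)²
  u term: (3×0.0538)² = 0.0261
  b term: (-3×0.0123)² = 0.00135
  c term: (-2×0.0546)² = 0.0119
Total = 0.0393. Share from u = 0.0261/0.0393 = 0.662.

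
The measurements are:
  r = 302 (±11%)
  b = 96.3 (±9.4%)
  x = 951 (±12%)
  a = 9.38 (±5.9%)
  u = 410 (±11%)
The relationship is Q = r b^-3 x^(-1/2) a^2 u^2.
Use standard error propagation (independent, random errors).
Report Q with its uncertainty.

162 ± 64.4

Each factor contributes (exponent × relative error)² to (δQ/Q)²:
  (1·δr/r)² = (1×0.110)² = 0.0121;  (-3·δb/b)² = (-3×0.0940)² = 0.0795;  (−½·δx/x)² = (-0.5×0.120)² = 0.00360;  (2·δa/a)² = (2×0.0590)² = 0.0139;  (2·δu/u)² = (2×0.110)² = 0.0484
δQ/Q = √(0.158) = 0.397
Q = 162, so δQ = 0.397 × 162 = 64.4.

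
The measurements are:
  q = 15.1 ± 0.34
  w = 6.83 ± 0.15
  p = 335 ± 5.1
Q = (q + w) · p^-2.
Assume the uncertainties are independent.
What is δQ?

6.81e-06

Let u = q + w = 21.9. δu = √(δq² + δw²) = √(0.116 + 0.0225) = 0.372, so δu/u = 0.0169.
Q is then a monomial in u, p:
δQ/Q = √((δu/u)² + (-2·δp/p)²) = √(0.000287 + 0.000927) = 0.0348
Q = 0.000195, so δQ = 0.0348 × 0.000195 = 6.81e-06.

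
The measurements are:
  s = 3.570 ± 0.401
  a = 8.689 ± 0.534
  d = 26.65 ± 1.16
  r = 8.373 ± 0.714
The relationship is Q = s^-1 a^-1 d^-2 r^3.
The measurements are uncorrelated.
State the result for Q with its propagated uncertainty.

0.02664 ± 0.00797

Since Q is a product/quotient, work with relative uncertainties:
  (-1·δs/s)² = (-1×0.112)² = 0.0126;  (-1·δa/a)² = (-1×0.0615)² = 0.00378;  (-2·δd/d)² = (-2×0.0435)² = 0.00758;  (3·δr/r)² = (3×0.0853)² = 0.0654
δQ/Q = √(0.0894) = 0.299
Q = 0.02664, so δQ = 0.299 × 0.02664 = 0.00797.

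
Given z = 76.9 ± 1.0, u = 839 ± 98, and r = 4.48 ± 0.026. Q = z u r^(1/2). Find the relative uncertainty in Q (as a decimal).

0.118

For a monomial Q ∝ z, u, r^(1/2), fractional errors add in quadrature:
  (1·δz/z)² = (1×0.0130)² = 0.000169;  (1·δu/u)² = (1×0.117)² = 0.0136;  (½·δr/r)² = (0.5×0.00580)² = 8.42e-06
δQ/Q = √(0.0138) = 0.118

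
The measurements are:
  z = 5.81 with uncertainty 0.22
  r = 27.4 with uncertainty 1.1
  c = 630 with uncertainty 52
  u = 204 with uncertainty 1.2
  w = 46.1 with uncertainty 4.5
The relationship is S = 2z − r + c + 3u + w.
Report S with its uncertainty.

Each term contributes (cᵢ δxᵢ)² to (δS)²:
  (2·δz)² = 0.194;  (δr)² = 1.21;  (δc)² = 2700;  (3·δu)² = 13.0;  (δw)² = 20.2
δS = √(2740) = 52.3
S = 1270.

1270 ± 52.3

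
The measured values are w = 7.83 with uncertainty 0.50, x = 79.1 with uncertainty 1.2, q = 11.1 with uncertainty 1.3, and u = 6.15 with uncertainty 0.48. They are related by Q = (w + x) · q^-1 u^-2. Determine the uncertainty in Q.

0.0405

Let h = w + x = 86.9. δh = √(δw² + δx²) = √(0.250 + 1.44) = 1.30, so δh/h = 0.0150.
Q is then a monomial in h, q, u:
δQ/Q = √((δh/h)² + (-1·δq/q)² + (-2·δu/u)²) = √(0.000224 + 0.0137 + 0.0244) = 0.196
Q = 0.207, so δQ = 0.196 × 0.207 = 0.0405.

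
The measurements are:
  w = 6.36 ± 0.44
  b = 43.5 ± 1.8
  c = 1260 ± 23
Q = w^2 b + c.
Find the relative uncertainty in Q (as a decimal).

Let p = w^2·b = 1760. δp/p = √((2·δw/w)² + (1·δb/b)²) = √(0.0191 + 0.00171) = 0.144, so δp = 254.
Q = p + c: δQ = √(δp² + δc²) = √(64600 + 529) = 255
Q = 3020, so δQ/Q = 255/3020 = 0.0845.

0.0845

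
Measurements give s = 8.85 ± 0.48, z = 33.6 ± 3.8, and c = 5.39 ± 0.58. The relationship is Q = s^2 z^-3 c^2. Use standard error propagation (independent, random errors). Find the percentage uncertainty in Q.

Products/powers → add relative errors in quadrature, weighted by exponent:
  (2·δs/s)² = (2×0.0542)² = 0.0118;  (-3·δz/z)² = (-3×0.113)² = 0.115;  (2·δc/c)² = (2×0.108)² = 0.0463
δQ/Q = √(0.173) = 0.416

41.6%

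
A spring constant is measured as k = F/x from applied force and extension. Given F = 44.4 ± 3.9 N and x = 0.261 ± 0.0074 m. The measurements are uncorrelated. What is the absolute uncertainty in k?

For a monomial k ∝ F, x^-1, fractional errors add in quadrature:
  (1·δF/F)² = (1×0.0878)² = 0.00772;  (-1·δx/x)² = (-1×0.0284)² = 0.000804
δk/k = √(0.00852) = 0.0923
k = 170 N/m, so δk = 0.0923 × 170 = 15.7 N/m.

15.7 N/m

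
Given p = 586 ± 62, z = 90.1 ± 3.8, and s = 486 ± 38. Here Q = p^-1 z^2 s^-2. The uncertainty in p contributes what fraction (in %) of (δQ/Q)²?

26.2%

(δQ/Q)² = (-1·δp/p)² + (2·δz/z)² + (-2·δs/s)²
  p term: (-1×0.106)² = 0.0112
  z term: (2×0.0422)² = 0.00712
  s term: (-2×0.0782)² = 0.0245
Total = 0.0428. Share from p = 0.0112/0.0428 = 0.262.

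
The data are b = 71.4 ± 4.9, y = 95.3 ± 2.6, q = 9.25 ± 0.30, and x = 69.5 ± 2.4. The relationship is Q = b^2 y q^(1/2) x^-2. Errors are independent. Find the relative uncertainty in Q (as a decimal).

Each factor contributes (exponent × relative error)² to (δQ/Q)²:
  (2·δb/b)² = (2×0.0686)² = 0.0188;  (1·δy/y)² = (1×0.0273)² = 0.000744;  (½·δq/q)² = (0.5×0.0324)² = 0.000263;  (-2·δx/x)² = (-2×0.0345)² = 0.00477
δQ/Q = √(0.0246) = 0.157

0.157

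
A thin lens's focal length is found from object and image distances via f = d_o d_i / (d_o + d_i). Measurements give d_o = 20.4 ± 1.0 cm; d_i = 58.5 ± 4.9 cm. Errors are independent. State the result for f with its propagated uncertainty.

15.1 ± 0.640 cm

∂f/∂d_o = (d_i/(d_o+d_i))² = 0.550;  ∂f/∂d_i = (d_o/(d_o+d_i))² = 0.0669
δf = √((∂f/∂d_o · δd_o)² + (∂f/∂d_i · δd_i)²) = √(0.302 + 0.107) = 0.640 cm
f = 15.1 cm.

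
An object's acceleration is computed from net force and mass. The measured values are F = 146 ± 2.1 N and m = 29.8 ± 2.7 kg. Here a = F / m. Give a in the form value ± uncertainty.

4.90 ± 0.449 m/s^2

Products/powers → add relative errors in quadrature, weighted by exponent:
  (1·δF/F)² = (1×0.0144)² = 0.000207;  (-1·δm/m)² = (-1×0.0906)² = 0.00821
δa/a = √(0.00842) = 0.0917
a = 4.90 m/s^2, so δa = 0.0917 × 4.90 = 0.449 m/s^2.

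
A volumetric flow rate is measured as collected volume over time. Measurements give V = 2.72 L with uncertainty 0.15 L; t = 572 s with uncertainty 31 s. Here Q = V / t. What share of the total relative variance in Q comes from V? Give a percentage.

50.9%

(δQ/Q)² = (1·δV/V)² + (-1·δt/t)²
  V term: (1×0.0551)² = 0.00304
  t term: (-1×0.0542)² = 0.00294
Total = 0.00598. Share from V = 0.00304/0.00598 = 0.509.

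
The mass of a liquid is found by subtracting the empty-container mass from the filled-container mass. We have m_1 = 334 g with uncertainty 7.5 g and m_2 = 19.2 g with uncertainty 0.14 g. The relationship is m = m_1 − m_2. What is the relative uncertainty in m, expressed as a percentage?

2.38%

Sums and differences: (δm)² = Σ (cᵢ δxᵢ)².
  (δm_1)² = 56.2;  (δm_2)² = 0.0196
δm = √(56.3) = 7.50 g
m = 315 g, so δm/m = 7.50/315 = 0.0238.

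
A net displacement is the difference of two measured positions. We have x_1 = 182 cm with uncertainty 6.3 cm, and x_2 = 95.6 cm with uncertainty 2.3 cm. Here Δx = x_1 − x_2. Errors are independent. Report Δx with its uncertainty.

Absolute uncertainties add in quadrature for a linear combination:
  (δx_1)² = 39.7;  (δx_2)² = 5.29
δΔx = √(45.0) = 6.71 cm
Δx = 86.4 cm.

86.4 ± 6.71 cm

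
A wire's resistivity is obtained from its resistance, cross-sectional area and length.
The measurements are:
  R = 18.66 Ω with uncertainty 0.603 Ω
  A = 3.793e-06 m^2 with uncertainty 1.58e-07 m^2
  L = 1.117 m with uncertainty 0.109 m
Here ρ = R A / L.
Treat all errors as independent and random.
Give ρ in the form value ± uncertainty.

(6.336 ± 0.703) × 10^-5 Ω·m

ρ is a product of powers, so relative uncertainties combine in quadrature:
  (1·δR/R)² = (1×0.0323)² = 0.00104;  (1·δA/A)² = (1×0.0417)² = 0.00174;  (-1·δL/L)² = (-1×0.0976)² = 0.00952
δρ/ρ = √(0.0123) = 0.111
ρ = 6.336e-05 Ω·m, so δρ = 0.111 × 6.336e-05 = 7.03e-06 Ω·m.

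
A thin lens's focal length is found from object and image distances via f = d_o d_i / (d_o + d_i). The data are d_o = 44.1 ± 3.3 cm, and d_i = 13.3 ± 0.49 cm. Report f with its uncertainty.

10.2 ± 0.339 cm

∂f/∂d_o = (d_i/(d_o+d_i))² = 0.0537;  ∂f/∂d_i = (d_o/(d_o+d_i))² = 0.590
δf = √((∂f/∂d_o · δd_o)² + (∂f/∂d_i · δd_i)²) = √(0.0314 + 0.0837) = 0.339 cm
f = 10.2 cm.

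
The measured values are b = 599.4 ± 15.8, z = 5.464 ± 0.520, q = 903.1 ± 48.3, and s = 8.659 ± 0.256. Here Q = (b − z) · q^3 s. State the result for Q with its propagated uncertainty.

(3.788 ± 0.626) × 10^12

Let u = b − z = 593.9. δu = √(δb² + δz²) = √(250 + 0.270) = 15.8, so δu/u = 0.0266.
Q is then a monomial in u, q, s:
δQ/Q = √((δu/u)² + (3·δq/q)² + (1·δs/s)²) = √(0.000708 + 0.0257 + 0.000874) = 0.165
Q = 3.788e+12, so δQ = 0.165 × 3.788e+12 = 6.26e+11.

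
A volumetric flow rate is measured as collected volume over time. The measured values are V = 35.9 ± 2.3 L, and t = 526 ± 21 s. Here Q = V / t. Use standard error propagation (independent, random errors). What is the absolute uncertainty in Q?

Since Q is a product/quotient, work with relative uncertainties:
  (1·δV/V)² = (1×0.0641)² = 0.00410;  (-1·δt/t)² = (-1×0.0399)² = 0.00159
δQ/Q = √(0.00570) = 0.0755
Q = 0.0683 L/s, so δQ = 0.0755 × 0.0683 = 0.00515 L/s.

0.00515 L/s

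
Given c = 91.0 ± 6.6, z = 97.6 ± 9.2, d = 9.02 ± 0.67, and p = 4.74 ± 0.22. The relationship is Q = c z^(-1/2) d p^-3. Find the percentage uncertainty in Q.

Relative error in a monomial: (δQ/Q)² = Σ (nᵢ · δxᵢ/xᵢ)².
  (1·δc/c)² = (1×0.0725)² = 0.00526;  (−½·δz/z)² = (-0.5×0.0943)² = 0.00222;  (1·δd/d)² = (1×0.0743)² = 0.00552;  (-3·δp/p)² = (-3×0.0464)² = 0.0194
δQ/Q = √(0.0324) = 0.180

18.0%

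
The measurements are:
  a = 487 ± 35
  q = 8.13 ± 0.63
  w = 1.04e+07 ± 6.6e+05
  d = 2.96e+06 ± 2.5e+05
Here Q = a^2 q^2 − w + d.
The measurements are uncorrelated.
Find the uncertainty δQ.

3.39e+06

Let p = a^2·q^2 = 1.57e+07. δp/p = √((2·δa/a)² + (2·δq/q)²) = √(0.0207 + 0.0240) = 0.211, so δp = 3.31e+06.
Q = p − w + d: δQ = √(δp² + δw² + δd²) = √(1.1e+13 + 4.36e+11 + 6.25e+10) = 3.39e+06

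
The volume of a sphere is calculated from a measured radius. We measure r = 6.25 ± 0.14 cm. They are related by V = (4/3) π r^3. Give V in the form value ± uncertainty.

For a monomial V ∝ r^3, fractional errors add in quadrature:
  (3·δr/r)² = (3×0.0224)² = 0.00452
δV/V = √(0.00452) = 0.0672
V = 1020 cm^3, so δV = 0.0672 × 1020 = 68.7 cm^3.

1020 ± 68.7 cm^3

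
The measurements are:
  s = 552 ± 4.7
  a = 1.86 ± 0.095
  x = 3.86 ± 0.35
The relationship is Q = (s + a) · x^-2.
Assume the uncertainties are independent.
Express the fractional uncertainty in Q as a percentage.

18.2%

Let u = s + a = 554. δu = √(δs² + δa²) = √(22.1 + 0.00903) = 4.70, so δu/u = 0.00849.
Q is then a monomial in u, x:
δQ/Q = √((δu/u)² + (-2·δx/x)²) = √(7.2e-05 + 0.0329) = 0.182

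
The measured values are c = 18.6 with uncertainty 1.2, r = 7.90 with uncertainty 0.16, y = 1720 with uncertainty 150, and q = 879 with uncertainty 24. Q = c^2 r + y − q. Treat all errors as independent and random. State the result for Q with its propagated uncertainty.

3570 ± 388

Let p = c^2·r = 2730. δp/p = √((2·δc/c)² + (1·δr/r)²) = √(0.0166 + 0.000410) = 0.131, so δp = 357.
Q = p + y − q: δQ = √(δp² + δy² + δq²) = √(1.27e+05 + 22500 + 576) = 388
Q = 3570.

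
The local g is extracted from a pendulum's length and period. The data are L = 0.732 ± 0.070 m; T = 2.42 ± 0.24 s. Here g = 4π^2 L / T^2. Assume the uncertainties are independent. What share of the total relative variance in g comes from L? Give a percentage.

(δg/g)² = (1·δL/L)² + (-2·δT/T)²
  L term: (1×0.0956)² = 0.00914
  T term: (-2×0.0992)² = 0.0393
Total = 0.0485. Share from L = 0.00914/0.0485 = 0.189.

18.9%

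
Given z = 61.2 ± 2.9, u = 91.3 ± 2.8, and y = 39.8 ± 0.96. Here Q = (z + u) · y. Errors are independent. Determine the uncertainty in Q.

217

Let w = z + u = 152. δw = √(δz² + δu²) = √(8.41 + 7.84) = 4.03, so δw/w = 0.0264.
Q is then a monomial in w, y:
δQ/Q = √((δw/w)² + (1·δy/y)²) = √(0.000699 + 0.000582) = 0.0358
Q = 6070, so δQ = 0.0358 × 6070 = 217.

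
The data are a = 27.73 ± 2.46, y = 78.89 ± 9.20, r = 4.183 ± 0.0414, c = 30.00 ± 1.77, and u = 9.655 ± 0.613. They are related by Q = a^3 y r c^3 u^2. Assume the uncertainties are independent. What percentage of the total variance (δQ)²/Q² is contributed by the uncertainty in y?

10.3%

(δQ/Q)² = (3·δa/a)² + (1·δy/y)² + (1·δr/r)² + (3·δc/c)² + (2·δu/u)²
  a term: (3×0.0887)² = 0.0708
  y term: (1×0.117)² = 0.0136
  r term: (1×0.00990)² = 9.8e-05
  c term: (3×0.0590)² = 0.0313
  u term: (2×0.0635)² = 0.0161
Total = 0.132. Share from y = 0.0136/0.132 = 0.103.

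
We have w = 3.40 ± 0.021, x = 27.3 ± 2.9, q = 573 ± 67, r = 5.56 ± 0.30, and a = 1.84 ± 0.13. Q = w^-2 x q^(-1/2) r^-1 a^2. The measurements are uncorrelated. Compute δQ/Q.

Q is a product of powers, so relative uncertainties combine in quadrature:
  (-2·δw/w)² = (-2×0.00618)² = 0.000153;  (1·δx/x)² = (1×0.106)² = 0.0113;  (−½·δq/q)² = (-0.5×0.117)² = 0.00342;  (-1·δr/r)² = (-1×0.0540)² = 0.00291;  (2·δa/a)² = (2×0.0707)² = 0.0200
δQ/Q = √(0.0377) = 0.194

0.194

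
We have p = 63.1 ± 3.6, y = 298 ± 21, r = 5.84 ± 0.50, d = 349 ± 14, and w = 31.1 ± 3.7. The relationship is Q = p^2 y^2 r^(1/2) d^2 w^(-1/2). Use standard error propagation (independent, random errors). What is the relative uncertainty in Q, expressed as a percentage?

21.1%

Relative error in a monomial: (δQ/Q)² = Σ (nᵢ · δxᵢ/xᵢ)².
  (2·δp/p)² = (2×0.0571)² = 0.0130;  (2·δy/y)² = (2×0.0705)² = 0.0199;  (½·δr/r)² = (0.5×0.0856)² = 0.00183;  (2·δd/d)² = (2×0.0401)² = 0.00644;  (−½·δw/w)² = (-0.5×0.119)² = 0.00354
δQ/Q = √(0.0447) = 0.211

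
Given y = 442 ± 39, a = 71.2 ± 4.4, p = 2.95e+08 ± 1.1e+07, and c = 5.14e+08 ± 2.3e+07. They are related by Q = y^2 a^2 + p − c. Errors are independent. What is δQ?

2.15e+08

Let w = y^2·a^2 = 9.9e+08. δw/w = √((2·δy/y)² + (2·δa/a)²) = √(0.0311 + 0.0153) = 0.215, so δw = 2.13e+08.
Q = w + p − c: δQ = √(δw² + δp² + δc²) = √(4.55e+16 + 1.21e+14 + 5.29e+14) = 2.15e+08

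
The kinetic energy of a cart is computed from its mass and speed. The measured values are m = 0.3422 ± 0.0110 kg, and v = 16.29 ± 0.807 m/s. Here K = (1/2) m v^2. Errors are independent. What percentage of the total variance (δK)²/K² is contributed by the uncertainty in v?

(δK/K)² = (1·δm/m)² + (2·δv/v)²
  m term: (1×0.0321)² = 0.00103
  v term: (2×0.0495)² = 0.00982
Total = 0.0108. Share from v = 0.00982/0.0108 = 0.905.

90.5%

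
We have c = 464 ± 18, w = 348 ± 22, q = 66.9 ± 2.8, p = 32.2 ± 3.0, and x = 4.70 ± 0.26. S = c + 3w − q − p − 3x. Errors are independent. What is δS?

68.5

Sums and differences: (δS)² = Σ (cᵢ δxᵢ)².
  (δc)² = 324;  (3·δw)² = 4360;  (δq)² = 7.84;  (δp)² = 9.00;  (3·δx)² = 0.608
δS = √(4700) = 68.5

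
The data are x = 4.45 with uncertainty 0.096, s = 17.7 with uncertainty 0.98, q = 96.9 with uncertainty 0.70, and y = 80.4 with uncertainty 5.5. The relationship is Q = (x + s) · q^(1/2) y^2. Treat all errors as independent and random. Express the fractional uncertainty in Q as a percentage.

14.4%

Let u = x + s = 22.1. δu = √(δx² + δs²) = √(0.00922 + 0.960) = 0.985, so δu/u = 0.0445.
Q is then a monomial in u, q, y:
δQ/Q = √((δu/u)² + (½·δq/q)² + (2·δy/y)²) = √(0.00198 + 1.3e-05 + 0.0187) = 0.144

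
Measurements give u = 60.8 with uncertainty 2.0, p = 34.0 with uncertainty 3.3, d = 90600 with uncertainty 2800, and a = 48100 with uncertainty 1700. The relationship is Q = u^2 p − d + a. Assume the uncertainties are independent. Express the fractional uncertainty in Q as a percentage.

18.1%

Let w = u^2·p = 1.26e+05. δw/w = √((2·δu/u)² + (1·δp/p)²) = √(0.00433 + 0.00942) = 0.117, so δw = 14700.
Q = w − d + a: δQ = √(δw² + δd² + δa²) = √(2.17e+08 + 7.84e+06 + 2.89e+06) = 15100
Q = 83200, so δQ/Q = 15100/83200 = 0.181.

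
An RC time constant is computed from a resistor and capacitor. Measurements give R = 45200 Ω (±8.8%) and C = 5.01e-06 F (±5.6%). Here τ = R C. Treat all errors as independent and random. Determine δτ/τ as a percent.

10.4%

Products/powers → add relative errors in quadrature, weighted by exponent:
  (1·δR/R)² = (1×0.0880)² = 0.00774;  (1·δC/C)² = (1×0.0560)² = 0.00314
δτ/τ = √(0.0109) = 0.104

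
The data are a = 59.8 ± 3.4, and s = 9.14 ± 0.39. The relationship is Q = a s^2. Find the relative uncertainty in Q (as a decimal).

For a monomial Q ∝ a, s^2, fractional errors add in quadrature:
  (1·δa/a)² = (1×0.0569)² = 0.00323;  (2·δs/s)² = (2×0.0427)² = 0.00728
δQ/Q = √(0.0105) = 0.103

0.103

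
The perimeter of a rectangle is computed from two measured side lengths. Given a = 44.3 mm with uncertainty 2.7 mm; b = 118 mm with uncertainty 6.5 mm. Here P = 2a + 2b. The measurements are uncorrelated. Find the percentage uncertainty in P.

P is a linear combination, so absolute uncertainties add in quadrature:
  (2·δa)² = 29.2;  (2·δb)² = 169
δP = √(198) = 14.1 mm
P = 325 mm, so δP/P = 14.1/325 = 0.0434.

4.34%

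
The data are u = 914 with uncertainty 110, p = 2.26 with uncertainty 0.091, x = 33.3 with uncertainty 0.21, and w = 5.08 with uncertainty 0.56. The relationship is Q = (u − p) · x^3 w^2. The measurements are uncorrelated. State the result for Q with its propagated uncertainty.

Let h = u − p = 912. δh = √(δu² + δp²) = √(12100 + 0.00828) = 110, so δh/h = 0.121.
Q is then a monomial in h, x, w:
δQ/Q = √((δh/h)² + (3·δx/x)² + (2·δw/w)²) = √(0.0146 + 0.000358 + 0.0486) = 0.252
Q = 8.69e+08, so δQ = 0.252 × 8.69e+08 = 2.19e+08.

(8.69 ± 2.19) × 10^8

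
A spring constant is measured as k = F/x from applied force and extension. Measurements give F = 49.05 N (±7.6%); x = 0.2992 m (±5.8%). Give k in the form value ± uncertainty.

Since k is a product/quotient, work with relative uncertainties:
  (1·δF/F)² = (1×0.0760)² = 0.00578;  (-1·δx/x)² = (-1×0.0580)² = 0.00336
δk/k = √(0.00914) = 0.0956
k = 163.9 N/m, so δk = 0.0956 × 163.9 = 15.7 N/m.

163.9 ± 15.7 N/m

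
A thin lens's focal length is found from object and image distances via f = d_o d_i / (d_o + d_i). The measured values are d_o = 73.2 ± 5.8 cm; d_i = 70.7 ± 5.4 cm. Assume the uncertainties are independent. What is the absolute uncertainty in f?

∂f/∂d_o = (d_i/(d_o+d_i))² = 0.241;  ∂f/∂d_i = (d_o/(d_o+d_i))² = 0.259
δf = √((∂f/∂d_o · δd_o)² + (∂f/∂d_i · δd_i)²) = √(1.96 + 1.95) = 1.98 cm

1.98 cm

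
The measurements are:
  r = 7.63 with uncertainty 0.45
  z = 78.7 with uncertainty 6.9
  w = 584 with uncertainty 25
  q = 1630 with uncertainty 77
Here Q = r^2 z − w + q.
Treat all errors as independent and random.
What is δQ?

678

Let p = r^2·z = 4580. δp/p = √((2·δr/r)² + (1·δz/z)²) = √(0.0139 + 0.00769) = 0.147, so δp = 673.
Q = p − w + q: δQ = √(δp² + δw² + δq²) = √(4.53e+05 + 625 + 5930) = 678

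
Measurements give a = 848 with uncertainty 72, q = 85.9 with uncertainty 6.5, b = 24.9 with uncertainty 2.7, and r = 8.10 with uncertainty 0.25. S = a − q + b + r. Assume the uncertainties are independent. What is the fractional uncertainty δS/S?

S is a linear combination, so absolute uncertainties add in quadrature:
  (δa)² = 5180;  (δq)² = 42.2;  (δb)² = 7.29;  (δr)² = 0.0625
δS = √(5230) = 72.3
S = 795, so δS/S = 72.3/795 = 0.0910.

0.0910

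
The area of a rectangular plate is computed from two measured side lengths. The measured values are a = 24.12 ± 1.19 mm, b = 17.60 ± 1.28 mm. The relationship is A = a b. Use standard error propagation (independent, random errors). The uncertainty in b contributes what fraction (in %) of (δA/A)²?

(δA/A)² = (1·δa/a)² + (1·δb/b)²
  a term: (1×0.0493)² = 0.00243
  b term: (1×0.0727)² = 0.00529
Total = 0.00772. Share from b = 0.00529/0.00772 = 0.685.

68.5%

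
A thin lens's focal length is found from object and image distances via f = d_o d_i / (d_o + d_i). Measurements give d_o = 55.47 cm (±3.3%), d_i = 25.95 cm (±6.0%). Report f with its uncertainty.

17.68 ± 0.746 cm

∂f/∂d_o = (d_i/(d_o+d_i))² = 0.102;  ∂f/∂d_i = (d_o/(d_o+d_i))² = 0.464
δf = √((∂f/∂d_o · δd_o)² + (∂f/∂d_i · δd_i)²) = √(0.0346 + 0.522) = 0.746 cm
f = 17.68 cm.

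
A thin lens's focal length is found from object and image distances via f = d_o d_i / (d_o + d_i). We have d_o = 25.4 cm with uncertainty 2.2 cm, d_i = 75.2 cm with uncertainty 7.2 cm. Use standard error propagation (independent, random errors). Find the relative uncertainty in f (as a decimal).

0.0691

∂f/∂d_o = (d_i/(d_o+d_i))² = 0.559;  ∂f/∂d_i = (d_o/(d_o+d_i))² = 0.0637
δf = √((∂f/∂d_o · δd_o)² + (∂f/∂d_i · δd_i)²) = √(1.51 + 0.211) = 1.31 cm
f = 19.0 cm, so δf/f = 1.31/19.0 = 0.0691.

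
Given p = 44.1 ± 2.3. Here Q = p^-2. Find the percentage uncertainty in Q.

Each factor contributes (exponent × relative error)² to (δQ/Q)²:
  (-2·δp/p)² = (-2×0.0522)² = 0.0109
δQ/Q = √(0.0109) = 0.104

10.4%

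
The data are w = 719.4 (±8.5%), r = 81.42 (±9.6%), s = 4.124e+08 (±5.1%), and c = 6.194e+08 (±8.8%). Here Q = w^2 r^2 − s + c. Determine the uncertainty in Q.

8.82e+08

Let p = w^2·r^2 = 3.431e+09. δp/p = √((2·δw/w)² + (2·δr/r)²) = √(0.0289 + 0.0369) = 0.256, so δp = 8.8e+08.
Q = p − s + c: δQ = √(δp² + δs² + δc²) = √(7.74e+17 + 4.42e+14 + 2.97e+15) = 8.82e+08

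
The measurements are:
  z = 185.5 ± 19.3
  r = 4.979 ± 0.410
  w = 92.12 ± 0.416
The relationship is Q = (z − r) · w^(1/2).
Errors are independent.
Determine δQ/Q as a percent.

Let u = z − r = 180.5. δu = √(δz² + δr²) = √(372 + 0.168) = 19.3, so δu/u = 0.107.
Q is then a monomial in u, w:
δQ/Q = √((δu/u)² + (½·δw/w)²) = √(0.0114 + 5.1e-06) = 0.107

10.7%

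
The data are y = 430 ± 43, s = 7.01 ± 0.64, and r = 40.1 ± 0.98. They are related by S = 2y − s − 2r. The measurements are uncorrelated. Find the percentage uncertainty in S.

11.1%

S is a linear combination, so absolute uncertainties add in quadrature:
  (2·δy)² = 7400;  (δs)² = 0.410;  (2·δr)² = 3.84
δS = √(7400) = 86.0
S = 773, so δS/S = 86.0/773 = 0.111.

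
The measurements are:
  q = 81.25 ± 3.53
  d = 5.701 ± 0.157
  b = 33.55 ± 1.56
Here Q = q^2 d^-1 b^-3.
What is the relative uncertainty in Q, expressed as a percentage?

16.7%

For a monomial Q ∝ q^2, d^-1, b^-3, fractional errors add in quadrature:
  (2·δq/q)² = (2×0.0434)² = 0.00755;  (-1·δd/d)² = (-1×0.0275)² = 0.000758;  (-3·δb/b)² = (-3×0.0465)² = 0.0195
δQ/Q = √(0.0278) = 0.167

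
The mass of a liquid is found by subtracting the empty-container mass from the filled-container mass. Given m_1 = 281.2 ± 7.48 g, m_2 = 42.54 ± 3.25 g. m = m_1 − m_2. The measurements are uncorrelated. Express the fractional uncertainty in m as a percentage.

3.42%

Sums and differences: (δm)² = Σ (cᵢ δxᵢ)².
  (δm_1)² = 56.0;  (δm_2)² = 10.6
δm = √(66.5) = 8.16 g
m = 238.7 g, so δm/m = 8.16/238.7 = 0.0342.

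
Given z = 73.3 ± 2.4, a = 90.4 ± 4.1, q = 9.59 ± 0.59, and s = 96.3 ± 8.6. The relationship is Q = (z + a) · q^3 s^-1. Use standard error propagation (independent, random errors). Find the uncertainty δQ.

Let u = z + a = 164. δu = √(δz² + δa²) = √(5.76 + 16.8) = 4.75, so δu/u = 0.0290.
Q is then a monomial in u, q, s:
δQ/Q = √((δu/u)² + (3·δq/q)² + (-1·δs/s)²) = √(0.000842 + 0.0341 + 0.00798) = 0.207
Q = 1500, so δQ = 0.207 × 1500 = 310.

310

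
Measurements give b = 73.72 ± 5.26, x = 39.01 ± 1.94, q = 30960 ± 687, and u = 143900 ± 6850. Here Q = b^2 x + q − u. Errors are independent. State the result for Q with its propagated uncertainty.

99070 ± 32800

Let p = b^2·x = 212000. δp/p = √((2·δb/b)² + (1·δx/x)²) = √(0.0204 + 0.00247) = 0.151, so δp = 32000.
Q = p + q − u: δQ = √(δp² + δq² + δu²) = √(1.03e+09 + 4.72e+05 + 4.69e+07) = 32800
Q = 99070.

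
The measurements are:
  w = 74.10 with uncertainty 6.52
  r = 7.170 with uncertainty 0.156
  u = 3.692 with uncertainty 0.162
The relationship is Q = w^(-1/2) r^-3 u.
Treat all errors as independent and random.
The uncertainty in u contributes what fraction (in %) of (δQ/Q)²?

(δQ/Q)² = (−½·δw/w)² + (-3·δr/r)² + (1·δu/u)²
  w term: (-0.5×0.0880)² = 0.00194
  r term: (-3×0.0218)² = 0.00426
  u term: (1×0.0439)² = 0.00193
Total = 0.00812. Share from u = 0.00193/0.00812 = 0.237.

23.7%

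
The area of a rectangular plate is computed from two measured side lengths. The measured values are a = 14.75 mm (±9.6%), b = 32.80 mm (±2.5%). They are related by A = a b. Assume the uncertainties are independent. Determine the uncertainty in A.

48.0 mm^2

For a monomial A ∝ a, b, fractional errors add in quadrature:
  (1·δa/a)² = (1×0.0960)² = 0.00922;  (1·δb/b)² = (1×0.0250)² = 0.000625
δA/A = √(0.00984) = 0.0992
A = 483.8 mm^2, so δA = 0.0992 × 483.8 = 48.0 mm^2.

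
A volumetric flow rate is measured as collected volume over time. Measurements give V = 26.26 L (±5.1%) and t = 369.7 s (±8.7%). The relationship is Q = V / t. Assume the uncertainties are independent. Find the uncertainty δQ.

0.00716 L/s

Products/powers → add relative errors in quadrature, weighted by exponent:
  (1·δV/V)² = (1×0.0510)² = 0.00260;  (-1·δt/t)² = (-1×0.0870)² = 0.00757
δQ/Q = √(0.0102) = 0.101
Q = 0.07103 L/s, so δQ = 0.101 × 0.07103 = 0.00716 L/s.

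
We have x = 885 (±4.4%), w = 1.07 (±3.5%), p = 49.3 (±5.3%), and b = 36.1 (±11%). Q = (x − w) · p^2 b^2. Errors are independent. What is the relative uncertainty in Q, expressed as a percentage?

24.8%

Let u = x − w = 884. δu = √(δx² + δw²) = √(1520 + 0.00140) = 38.9, so δu/u = 0.0441.
Q is then a monomial in u, p, b:
δQ/Q = √((δu/u)² + (2·δp/p)² + (2·δb/b)²) = √(0.00194 + 0.0112 + 0.0484) = 0.248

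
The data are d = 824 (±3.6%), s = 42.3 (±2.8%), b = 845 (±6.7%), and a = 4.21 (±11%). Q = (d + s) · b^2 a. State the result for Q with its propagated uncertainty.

(2.60 ± 0.460) × 10^9

Let u = d + s = 866. δu = √(δd² + δs²) = √(880 + 1.40) = 29.7, so δu/u = 0.0343.
Q is then a monomial in u, b, a:
δQ/Q = √((δu/u)² + (2·δb/b)² + (1·δa/a)²) = √(0.00117 + 0.0180 + 0.0121) = 0.177
Q = 2.6e+09, so δQ = 0.177 × 2.6e+09 = 4.6e+08.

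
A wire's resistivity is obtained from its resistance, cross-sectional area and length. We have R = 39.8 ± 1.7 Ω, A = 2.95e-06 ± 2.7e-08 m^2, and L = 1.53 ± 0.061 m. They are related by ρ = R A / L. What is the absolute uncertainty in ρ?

Products/powers → add relative errors in quadrature, weighted by exponent:
  (1·δR/R)² = (1×0.0427)² = 0.00182;  (1·δA/A)² = (1×0.00915)² = 8.38e-05;  (-1·δL/L)² = (-1×0.0399)² = 0.00159
δρ/ρ = √(0.00350) = 0.0591
ρ = 7.67e-05 Ω·m, so δρ = 0.0591 × 7.67e-05 = 4.54e-06 Ω·m.

4.54e-06 Ω·m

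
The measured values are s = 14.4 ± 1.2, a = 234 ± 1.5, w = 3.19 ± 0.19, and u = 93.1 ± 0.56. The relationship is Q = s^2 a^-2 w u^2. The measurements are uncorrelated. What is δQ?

18.6

Since Q is a product/quotient, work with relative uncertainties:
  (2·δs/s)² = (2×0.0833)² = 0.0278;  (-2·δa/a)² = (-2×0.00641)² = 0.000164;  (1·δw/w)² = (1×0.0596)² = 0.00355;  (2·δu/u)² = (2×0.00602)² = 0.000145
δQ/Q = √(0.0316) = 0.178
Q = 105, so δQ = 0.178 × 105 = 18.6.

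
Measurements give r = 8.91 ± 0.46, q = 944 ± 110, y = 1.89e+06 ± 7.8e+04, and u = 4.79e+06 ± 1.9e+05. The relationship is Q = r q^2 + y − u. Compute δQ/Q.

Let p = r·q^2 = 7.94e+06. δp/p = √((1·δr/r)² + (2·δq/q)²) = √(0.00267 + 0.0543) = 0.239, so δp = 1.9e+06.
Q = p + y − u: δQ = √(δp² + δy² + δu²) = √(3.59e+12 + 6.08e+09 + 3.61e+10) = 1.91e+06
Q = 5.04e+06, so δQ/Q = 1.91e+06/5.04e+06 = 0.378.

0.378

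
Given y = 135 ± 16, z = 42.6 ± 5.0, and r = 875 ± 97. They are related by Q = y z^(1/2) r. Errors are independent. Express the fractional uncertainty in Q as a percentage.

17.3%

For a monomial Q ∝ y, z^(1/2), r, fractional errors add in quadrature:
  (1·δy/y)² = (1×0.119)² = 0.0140;  (½·δz/z)² = (0.5×0.117)² = 0.00344;  (1·δr/r)² = (1×0.111)² = 0.0123
δQ/Q = √(0.0298) = 0.173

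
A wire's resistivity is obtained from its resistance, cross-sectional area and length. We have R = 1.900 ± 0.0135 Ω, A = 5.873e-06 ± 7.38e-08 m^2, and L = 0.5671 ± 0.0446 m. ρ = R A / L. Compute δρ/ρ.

0.0800

Relative error in a monomial: (δρ/ρ)² = Σ (nᵢ · δxᵢ/xᵢ)².
  (1·δR/R)² = (1×0.00711)² = 5.05e-05;  (1·δA/A)² = (1×0.0126)² = 0.000158;  (-1·δL/L)² = (-1×0.0786)² = 0.00619
δρ/ρ = √(0.00639) = 0.0800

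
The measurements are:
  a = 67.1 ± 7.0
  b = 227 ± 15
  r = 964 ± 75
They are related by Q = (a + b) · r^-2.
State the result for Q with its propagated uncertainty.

(3.16 ± 0.524) × 10^-4

Let u = a + b = 294. δu = √(δa² + δb²) = √(49.0 + 225) = 16.6, so δu/u = 0.0563.
Q is then a monomial in u, r:
δQ/Q = √((δu/u)² + (-2·δr/r)²) = √(0.00317 + 0.0242) = 0.165
Q = 0.000316, so δQ = 0.165 × 0.000316 = 5.24e-05.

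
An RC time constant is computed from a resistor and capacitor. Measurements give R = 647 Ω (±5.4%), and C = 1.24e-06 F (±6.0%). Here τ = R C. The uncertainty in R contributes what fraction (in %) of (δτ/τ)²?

(δτ/τ)² = (1·δR/R)² + (1·δC/C)²
  R term: (1×0.0540)² = 0.00292
  C term: (1×0.0600)² = 0.00360
Total = 0.00652. Share from R = 0.00292/0.00652 = 0.448.

44.8%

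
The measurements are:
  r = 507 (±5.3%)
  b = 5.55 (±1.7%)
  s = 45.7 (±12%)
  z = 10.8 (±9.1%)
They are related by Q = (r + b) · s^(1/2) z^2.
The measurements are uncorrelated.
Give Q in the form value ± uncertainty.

Let u = r + b = 513. δu = √(δr² + δb²) = √(722 + 0.00890) = 26.9, so δu/u = 0.0524.
Q is then a monomial in u, s, z:
δQ/Q = √((δu/u)² + (½·δs/s)² + (2·δz/z)²) = √(0.00275 + 0.00360 + 0.0331) = 0.199
Q = 4.04e+05, so δQ = 0.199 × 4.04e+05 = 80300.

(4.04 ± 0.803) × 10^5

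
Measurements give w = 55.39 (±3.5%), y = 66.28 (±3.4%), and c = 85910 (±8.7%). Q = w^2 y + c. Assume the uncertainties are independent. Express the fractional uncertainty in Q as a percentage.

6.05%

Let p = w^2·y = 203400. δp/p = √((2·δw/w)² + (1·δy/y)²) = √(0.00490 + 0.00116) = 0.0778, so δp = 15800.
Q = p + c: δQ = √(δp² + δc²) = √(2.5e+08 + 5.59e+07) = 17500
Q = 289300, so δQ/Q = 17500/289300 = 0.0605.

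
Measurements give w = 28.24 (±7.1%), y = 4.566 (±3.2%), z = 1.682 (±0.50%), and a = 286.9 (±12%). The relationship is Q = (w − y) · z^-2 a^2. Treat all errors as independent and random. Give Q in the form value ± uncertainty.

Let u = w − y = 23.67. δu = √(δw² + δy²) = √(4.02 + 0.0213) = 2.01, so δu/u = 0.0849.
Q is then a monomial in u, z, a:
δQ/Q = √((δu/u)² + (-2·δz/z)² + (2·δa/a)²) = √(0.00721 + 0.000100 + 0.0576) = 0.255
Q = 688800, so δQ = 0.255 × 688800 = 1.75e+05.

(6.888 ± 1.75) × 10^5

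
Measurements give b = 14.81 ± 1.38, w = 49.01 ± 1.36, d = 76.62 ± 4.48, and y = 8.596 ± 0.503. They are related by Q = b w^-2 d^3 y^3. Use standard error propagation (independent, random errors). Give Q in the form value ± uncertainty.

(1.762 ± 0.477) × 10^6

For a monomial Q ∝ b, w^-2, d^3, y^3, fractional errors add in quadrature:
  (1·δb/b)² = (1×0.0932)² = 0.00868;  (-2·δw/w)² = (-2×0.0277)² = 0.00308;  (3·δd/d)² = (3×0.0585)² = 0.0308;  (3·δy/y)² = (3×0.0585)² = 0.0308
δQ/Q = √(0.0733) = 0.271
Q = 1.762e+06, so δQ = 0.271 × 1.762e+06 = 4.77e+05.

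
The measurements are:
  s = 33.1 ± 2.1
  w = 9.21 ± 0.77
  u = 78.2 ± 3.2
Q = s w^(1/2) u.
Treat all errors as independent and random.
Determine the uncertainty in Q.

Since Q is a product/quotient, work with relative uncertainties:
  (1·δs/s)² = (1×0.0634)² = 0.00403;  (½·δw/w)² = (0.5×0.0836)² = 0.00175;  (1·δu/u)² = (1×0.0409)² = 0.00167
δQ/Q = √(0.00745) = 0.0863
Q = 7860, so δQ = 0.0863 × 7860 = 678.

678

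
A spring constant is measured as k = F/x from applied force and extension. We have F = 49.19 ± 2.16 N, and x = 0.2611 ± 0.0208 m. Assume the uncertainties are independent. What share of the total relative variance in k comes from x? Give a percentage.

76.7%

(δk/k)² = (1·δF/F)² + (-1·δx/x)²
  F term: (1×0.0439)² = 0.00193
  x term: (-1×0.0797)² = 0.00635
Total = 0.00827. Share from x = 0.00635/0.00827 = 0.767.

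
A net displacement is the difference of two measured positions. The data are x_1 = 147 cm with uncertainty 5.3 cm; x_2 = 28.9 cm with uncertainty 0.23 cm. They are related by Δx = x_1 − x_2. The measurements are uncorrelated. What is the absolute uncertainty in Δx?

For a sum/difference, combine absolute errors in quadrature:
  (δx_1)² = 28.1;  (δx_2)² = 0.0529
δΔx = √(28.1) = 5.30 cm

5.30 cm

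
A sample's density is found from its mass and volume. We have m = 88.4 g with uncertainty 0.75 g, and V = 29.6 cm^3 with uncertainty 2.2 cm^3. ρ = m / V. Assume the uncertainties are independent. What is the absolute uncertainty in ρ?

Each factor contributes (exponent × relative error)² to (δρ/ρ)²:
  (1·δm/m)² = (1×0.00848)² = 7.2e-05;  (-1·δV/V)² = (-1×0.0743)² = 0.00552
δρ/ρ = √(0.00560) = 0.0748
ρ = 2.99 g/cm^3, so δρ = 0.0748 × 2.99 = 0.223 g/cm^3.

0.223 g/cm^3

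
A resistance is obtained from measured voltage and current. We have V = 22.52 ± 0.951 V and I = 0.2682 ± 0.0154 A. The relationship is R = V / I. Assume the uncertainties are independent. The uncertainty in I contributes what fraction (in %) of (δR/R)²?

64.9%

(δR/R)² = (1·δV/V)² + (-1·δI/I)²
  V term: (1×0.0422)² = 0.00178
  I term: (-1×0.0574)² = 0.00330
Total = 0.00508. Share from I = 0.00330/0.00508 = 0.649.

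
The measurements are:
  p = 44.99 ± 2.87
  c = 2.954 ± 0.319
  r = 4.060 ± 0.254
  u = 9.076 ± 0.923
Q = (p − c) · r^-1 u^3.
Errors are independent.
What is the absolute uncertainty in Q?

2470

Let w = p − c = 42.04. δw = √(δp² + δc²) = √(8.24 + 0.102) = 2.89, so δw/w = 0.0687.
Q is then a monomial in w, r, u:
δQ/Q = √((δw/w)² + (-1·δr/r)² + (3·δu/u)²) = √(0.00472 + 0.00391 + 0.0931) = 0.319
Q = 7741, so δQ = 0.319 × 7741 = 2470.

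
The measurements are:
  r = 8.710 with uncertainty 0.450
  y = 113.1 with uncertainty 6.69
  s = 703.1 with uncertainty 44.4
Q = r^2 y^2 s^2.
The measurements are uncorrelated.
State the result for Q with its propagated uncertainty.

(4.797 ± 0.967) × 10^11

Relative error in a monomial: (δQ/Q)² = Σ (nᵢ · δxᵢ/xᵢ)².
  (2·δr/r)² = (2×0.0517)² = 0.0107;  (2·δy/y)² = (2×0.0592)² = 0.0140;  (2·δs/s)² = (2×0.0631)² = 0.0160
δQ/Q = √(0.0406) = 0.202
Q = 4.797e+11, so δQ = 0.202 × 4.797e+11 = 9.67e+10.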